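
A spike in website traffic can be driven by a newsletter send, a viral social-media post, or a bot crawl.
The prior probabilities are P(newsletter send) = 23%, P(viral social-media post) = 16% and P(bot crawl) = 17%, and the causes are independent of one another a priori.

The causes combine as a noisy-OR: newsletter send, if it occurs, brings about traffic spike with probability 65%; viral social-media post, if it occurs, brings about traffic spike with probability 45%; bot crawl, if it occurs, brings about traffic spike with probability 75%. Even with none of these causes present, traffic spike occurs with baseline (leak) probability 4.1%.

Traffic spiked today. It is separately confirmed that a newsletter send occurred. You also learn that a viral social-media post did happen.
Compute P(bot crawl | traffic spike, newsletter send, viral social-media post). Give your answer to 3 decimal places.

P(bot crawl | traffic spike, newsletter send, viral social-media post) ≈ 0.193

Under noisy-OR, P(traffic spike | causes) = 1 − (1−0.041)·∏(1−qᵢ) over the active causes.
P(traffic spike | newsletter send, viral social-media post) = 0.815392×0.83 + 0.953848×0.17 = 0.676775 + 0.162154 = 0.838929
Of this, 0.162154 comes from 0.953848×0.17 (the bot crawl=true cases).
So P(bot crawl | traffic spike, newsletter send, viral social-media post) = 0.162154/0.838929 ≈ 0.193.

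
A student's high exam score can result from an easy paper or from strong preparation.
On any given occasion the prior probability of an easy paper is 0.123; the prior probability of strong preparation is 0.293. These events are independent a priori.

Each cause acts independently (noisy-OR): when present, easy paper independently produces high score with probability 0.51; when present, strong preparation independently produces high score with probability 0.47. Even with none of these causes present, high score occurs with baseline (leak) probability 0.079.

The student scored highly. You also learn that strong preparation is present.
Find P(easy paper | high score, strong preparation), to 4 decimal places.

P(easy paper | high score, strong preparation) ≈ 0.1725

Under noisy-OR, P(high score | causes) = 1 − (1−0.079)·∏(1−qᵢ) over the active causes.
Sum P(high score|·) weighted by the priors over both values of easy paper:
  P(high score | strong preparation) = 0.51187·0.877 + 0.760816·0.123
        = 0.448910 + 0.093580 = 0.542490
Keeping only the easy paper-present terms gives 0.093580, so
  P(easy paper | high score, strong preparation) = 0.093580 / 0.542490 ≈ 0.1725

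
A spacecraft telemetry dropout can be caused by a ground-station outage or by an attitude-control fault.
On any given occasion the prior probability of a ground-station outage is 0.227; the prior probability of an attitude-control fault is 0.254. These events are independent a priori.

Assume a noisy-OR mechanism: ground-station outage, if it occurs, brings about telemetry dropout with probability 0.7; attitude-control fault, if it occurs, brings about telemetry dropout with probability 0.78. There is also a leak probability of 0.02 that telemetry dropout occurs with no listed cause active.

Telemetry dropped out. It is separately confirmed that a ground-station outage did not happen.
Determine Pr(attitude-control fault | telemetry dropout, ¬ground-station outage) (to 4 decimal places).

Under noisy-OR, P(telemetry dropout | causes) = 1 − (1−0.02)·∏(1−qᵢ) over the active causes.
For the numerator, keep only attitude-control fault=true terms: 0.7844·0.254 = 0.199238
The normalizing constant is 0.02·0.746 + 0.7844·0.254 = 0.214158
P(attitude-control fault | telemetry dropout, ¬ground-station outage) = 0.199238/0.214158 ≈ 0.9303

Pr(attitude-control fault | telemetry dropout, ¬ground-station outage) ≈ 0.9303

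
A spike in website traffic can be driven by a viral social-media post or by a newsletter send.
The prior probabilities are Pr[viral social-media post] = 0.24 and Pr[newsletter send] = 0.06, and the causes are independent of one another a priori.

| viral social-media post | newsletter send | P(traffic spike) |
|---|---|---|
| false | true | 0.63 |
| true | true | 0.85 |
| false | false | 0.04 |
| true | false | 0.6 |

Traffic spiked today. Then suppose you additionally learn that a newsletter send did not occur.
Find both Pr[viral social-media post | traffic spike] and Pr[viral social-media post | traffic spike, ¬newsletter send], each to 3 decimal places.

Numerator (weight on configurations with viral social-media post): 0.135360 + 0.012240 = 0.147600
Denominator P(traffic spike): 0.04×0.76×0.94 + 0.63×0.76×0.06 + 0.6×0.24×0.94 + 0.85×0.24×0.06 = 0.204904
Posterior = 0.147600 / 0.204904 ≈ 0.720

Now condition on the additional information:
By total probability over both values of viral social-media post:
  P(traffic spike | ¬newsletter send) = 0.04×0.76 + 0.6×0.24
        = 0.030400 + 0.144000 = 0.174400
Keeping only the viral social-media post-present terms gives 0.144000, so
  P(viral social-media post | traffic spike, ¬newsletter send) = 0.144000 / 0.174400 ≈ 0.826
Ruling out newsletter send raises the posterior on viral social-media post — the flip side of explaining away.

Pr[viral social-media post | traffic spike] ≈ 0.720; Pr[viral social-media post | traffic spike, ¬newsletter send] ≈ 0.826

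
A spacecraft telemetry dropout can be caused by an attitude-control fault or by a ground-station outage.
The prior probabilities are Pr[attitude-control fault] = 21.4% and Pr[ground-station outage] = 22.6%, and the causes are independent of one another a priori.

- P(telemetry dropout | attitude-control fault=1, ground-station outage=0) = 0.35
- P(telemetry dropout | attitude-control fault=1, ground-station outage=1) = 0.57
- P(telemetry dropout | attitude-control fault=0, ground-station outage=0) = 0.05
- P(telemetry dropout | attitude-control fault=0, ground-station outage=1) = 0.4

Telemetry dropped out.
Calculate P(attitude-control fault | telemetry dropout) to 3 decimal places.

Weight on attitude-control fault=true, given the evidence: 0.057973 + 0.027567 = 0.085540
Normalizer over all consistent configurations: 0.05·0.786·0.774 + 0.4·0.786·0.226 + 0.35·0.214·0.774 + 0.57·0.214·0.226 = 0.187012
P(attitude-control fault | telemetry dropout) = 0.085540/0.187012 ≈ 0.457

P(attitude-control fault | telemetry dropout) ≈ 0.457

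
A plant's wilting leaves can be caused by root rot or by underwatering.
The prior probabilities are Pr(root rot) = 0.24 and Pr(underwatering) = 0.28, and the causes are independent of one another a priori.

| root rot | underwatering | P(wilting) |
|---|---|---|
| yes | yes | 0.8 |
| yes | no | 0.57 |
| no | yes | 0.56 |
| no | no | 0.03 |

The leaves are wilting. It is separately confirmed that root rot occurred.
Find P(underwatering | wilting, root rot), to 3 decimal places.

P(underwatering | wilting, root rot) ≈ 0.353

Enumerate both values of underwatering and weight by the priors:
  P(wilting | root rot) = 0.57×0.72 + 0.8×0.28
        = 0.410400 + 0.224000 = 0.634400
Configurations with underwatering contribute 0.224000, so
  P(underwatering | wilting, root rot) = 0.224000 / 0.634400 ≈ 0.353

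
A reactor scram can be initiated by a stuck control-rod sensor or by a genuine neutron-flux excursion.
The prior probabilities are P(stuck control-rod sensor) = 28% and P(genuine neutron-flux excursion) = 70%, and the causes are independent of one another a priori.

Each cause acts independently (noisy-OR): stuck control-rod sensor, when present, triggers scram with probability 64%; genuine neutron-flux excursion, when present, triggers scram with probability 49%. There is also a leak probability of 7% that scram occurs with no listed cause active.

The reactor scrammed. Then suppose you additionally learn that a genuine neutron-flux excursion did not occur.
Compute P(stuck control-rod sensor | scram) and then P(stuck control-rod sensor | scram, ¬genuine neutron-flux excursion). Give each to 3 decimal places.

P(stuck control-rod sensor | scram) ≈ 0.438; P(stuck control-rod sensor | scram, ¬genuine neutron-flux excursion) ≈ 0.787

Under noisy-OR, P(scram | causes) = 1 − (1−0.07)·∏(1−qᵢ) over the active causes.
Enumerate the 4 (stuck control-rod sensor, genuine neutron-flux excursion) configurations and weight by the priors:
  P(scram) = 0.07×0.72×0.3 + 0.5257×0.72×0.7 + 0.6652×0.28×0.3 + 0.829252×0.28×0.7
        = 0.015120 + 0.264953 + 0.055877 + 0.162533 = 0.498483
Configurations with stuck control-rod sensor contribute 0.218410, so
  P(stuck control-rod sensor | scram) = 0.218410 / 0.498483 ≈ 0.438

Now also conditioning on genuine neutron-flux excursion≠true:
By total probability over both values of stuck control-rod sensor:
  P(scram | ¬genuine neutron-flux excursion) = 0.07×0.72 + 0.6652×0.28
        = 0.050400 + 0.186256 = 0.236656
The terms with stuck control-rod sensor present sum to 0.186256, so
  P(stuck control-rod sensor | scram, ¬genuine neutron-flux excursion) = 0.186256 / 0.236656 ≈ 0.787
Ruling out genuine neutron-flux excursion raises the posterior on stuck control-rod sensor — the flip side of explaining away.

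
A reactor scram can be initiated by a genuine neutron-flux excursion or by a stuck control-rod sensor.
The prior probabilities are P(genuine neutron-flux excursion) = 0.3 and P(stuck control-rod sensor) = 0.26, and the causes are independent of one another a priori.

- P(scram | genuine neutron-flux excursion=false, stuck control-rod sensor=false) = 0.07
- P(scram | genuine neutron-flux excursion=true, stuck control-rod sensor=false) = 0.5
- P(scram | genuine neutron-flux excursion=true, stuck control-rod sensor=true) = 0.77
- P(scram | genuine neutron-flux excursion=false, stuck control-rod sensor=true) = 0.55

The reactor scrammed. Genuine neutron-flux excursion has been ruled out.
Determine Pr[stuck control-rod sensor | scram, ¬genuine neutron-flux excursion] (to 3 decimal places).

By total probability over both values of stuck control-rod sensor:
  P(scram | ¬genuine neutron-flux excursion) = 0.07·0.74 + 0.55·0.26
        = 0.051800 + 0.143000 = 0.194800
The terms with stuck control-rod sensor present sum to 0.143000, so
  P(stuck control-rod sensor | scram, ¬genuine neutron-flux excursion) = 0.143000 / 0.194800 ≈ 0.734

Pr[stuck control-rod sensor | scram, ¬genuine neutron-flux excursion] ≈ 0.734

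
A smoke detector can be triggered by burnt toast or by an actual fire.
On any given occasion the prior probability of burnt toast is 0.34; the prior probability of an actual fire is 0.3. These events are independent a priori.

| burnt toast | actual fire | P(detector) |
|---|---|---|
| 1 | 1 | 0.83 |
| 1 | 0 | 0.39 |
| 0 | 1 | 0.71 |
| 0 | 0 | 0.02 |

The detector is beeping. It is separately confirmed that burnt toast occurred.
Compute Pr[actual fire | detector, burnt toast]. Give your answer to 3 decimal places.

P(detector | burnt toast) = 0.39×0.7 + 0.83×0.3 = 0.273000 + 0.249000 = 0.522000
Restricting to configurations with actual fire present: 0.83×0.3 = 0.249000.
Hence the posterior is 0.249000/0.522000 ≈ 0.477.

Pr[actual fire | detector, burnt toast] ≈ 0.477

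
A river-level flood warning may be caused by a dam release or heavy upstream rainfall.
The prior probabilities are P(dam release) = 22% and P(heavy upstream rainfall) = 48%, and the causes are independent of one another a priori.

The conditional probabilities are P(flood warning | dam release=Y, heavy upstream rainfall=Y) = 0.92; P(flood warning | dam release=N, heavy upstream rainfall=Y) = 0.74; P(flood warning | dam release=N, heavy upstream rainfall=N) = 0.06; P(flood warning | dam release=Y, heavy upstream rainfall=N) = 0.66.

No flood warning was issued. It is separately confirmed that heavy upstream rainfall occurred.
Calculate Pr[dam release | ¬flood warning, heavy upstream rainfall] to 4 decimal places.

Pr[dam release | ¬flood warning, heavy upstream rainfall] ≈ 0.0799

P(¬flood warning | heavy upstream rainfall) = 0.26×0.78 + 0.08×0.22 = 0.202800 + 0.017600 = 0.220400
Of this, 0.017600 comes from 0.08×0.22 (the dam release=true cases).
Hence the posterior is 0.017600/0.220400 ≈ 0.0799.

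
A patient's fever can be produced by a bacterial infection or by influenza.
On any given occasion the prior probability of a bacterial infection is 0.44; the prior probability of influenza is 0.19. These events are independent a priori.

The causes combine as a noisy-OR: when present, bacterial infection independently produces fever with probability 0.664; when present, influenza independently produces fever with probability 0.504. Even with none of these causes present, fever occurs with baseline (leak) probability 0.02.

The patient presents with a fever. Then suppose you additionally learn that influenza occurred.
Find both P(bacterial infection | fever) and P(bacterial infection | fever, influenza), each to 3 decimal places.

Under noisy-OR, P(fever | causes) = 1 − (1−0.02)·∏(1−qᵢ) over the active causes.
By total probability over the 4 (bacterial infection, influenza) configurations:
  P(fever) = 0.02*0.56*0.81 + 0.51392*0.56*0.19 + 0.67072*0.44*0.81 + 0.836677*0.44*0.19
        = 0.009072 + 0.054681 + 0.239045 + 0.069946 = 0.372744
Configurations with bacterial infection contribute 0.308991, so
  P(bacterial infection | fever) = 0.308991 / 0.372744 ≈ 0.829

Now also conditioning on influenza=true:
P(fever | influenza) = 0.51392×0.56 + 0.836677×0.44 = 0.287795 + 0.368138 = 0.655933
Restricting to configurations with bacterial infection present: 0.836677×0.44 = 0.368138.
So P(bacterial infection | fever, influenza) = 0.368138/0.655933 ≈ 0.561.

P(bacterial infection | fever) ≈ 0.829; P(bacterial infection | fever, influenza) ≈ 0.561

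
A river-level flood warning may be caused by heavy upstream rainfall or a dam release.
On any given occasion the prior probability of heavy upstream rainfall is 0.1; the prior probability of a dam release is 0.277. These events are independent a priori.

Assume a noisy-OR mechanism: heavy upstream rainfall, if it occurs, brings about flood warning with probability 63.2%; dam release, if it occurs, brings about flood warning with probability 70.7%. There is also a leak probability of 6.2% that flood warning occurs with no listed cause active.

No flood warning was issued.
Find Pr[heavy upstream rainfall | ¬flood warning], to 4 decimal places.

Pr[heavy upstream rainfall | ¬flood warning] ≈ 0.0393

Under noisy-OR, P(flood warning | causes) = 1 − (1−0.062)·∏(1−qᵢ) over the active causes.
Enumerate the 4 (heavy upstream rainfall, dam release) configurations and weight by the priors:
  P(¬flood warning) = 0.938×0.9×0.723 + 0.274834×0.9×0.277 + 0.345184×0.1×0.723 + 0.101139×0.1×0.277
        = 0.610357 + 0.068516 + 0.024957 + 0.002802 = 0.706632
Configurations with heavy upstream rainfall contribute 0.027759, so
  P(heavy upstream rainfall | ¬flood warning) = 0.027759 / 0.706632 ≈ 0.0393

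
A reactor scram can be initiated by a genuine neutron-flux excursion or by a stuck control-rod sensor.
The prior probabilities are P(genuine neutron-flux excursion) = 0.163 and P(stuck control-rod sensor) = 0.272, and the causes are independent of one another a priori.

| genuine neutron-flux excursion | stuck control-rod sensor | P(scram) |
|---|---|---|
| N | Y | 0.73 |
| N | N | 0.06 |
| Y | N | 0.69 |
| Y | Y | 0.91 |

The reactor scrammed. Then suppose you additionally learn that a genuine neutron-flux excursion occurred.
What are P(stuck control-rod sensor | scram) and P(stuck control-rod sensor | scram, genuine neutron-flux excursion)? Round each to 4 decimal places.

P(stuck control-rod sensor | scram) ≈ 0.6356; P(stuck control-rod sensor | scram, genuine neutron-flux excursion) ≈ 0.3301

Enumerate the 4 (genuine neutron-flux excursion, stuck control-rod sensor) configurations and weight by the priors:
  P(scram) = 0.06*0.837*0.728 + 0.73*0.837*0.272 + 0.69*0.163*0.728 + 0.91*0.163*0.272
        = 0.036560 + 0.166195 + 0.081878 + 0.040346 = 0.324979
The terms with stuck control-rod sensor present sum to 0.206541, so
  P(stuck control-rod sensor | scram) = 0.206541 / 0.324979 ≈ 0.6356

Now also conditioning on genuine neutron-flux excursion=true:
Sum P(scram|·) weighted by the priors over both values of stuck control-rod sensor:
  P(scram | genuine neutron-flux excursion) = 0.69*0.728 + 0.91*0.272
        = 0.502320 + 0.247520 = 0.749840
The terms with stuck control-rod sensor present sum to 0.247520, so
  P(stuck control-rod sensor | scram, genuine neutron-flux excursion) = 0.247520 / 0.749840 ≈ 0.3301
This is intercausal reasoning (explaining away): once genuine neutron-flux excursion accounts for the scram, stuck control-rod sensor becomes less likely.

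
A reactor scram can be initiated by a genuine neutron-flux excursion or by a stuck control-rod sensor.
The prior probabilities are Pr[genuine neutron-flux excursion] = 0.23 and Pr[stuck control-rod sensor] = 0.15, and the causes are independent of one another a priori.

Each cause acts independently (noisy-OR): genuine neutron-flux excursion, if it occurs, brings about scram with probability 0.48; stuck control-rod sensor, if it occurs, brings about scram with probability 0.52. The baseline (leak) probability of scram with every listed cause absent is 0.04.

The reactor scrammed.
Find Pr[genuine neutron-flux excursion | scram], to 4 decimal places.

Pr[genuine neutron-flux excursion | scram] ≈ 0.5839

Under noisy-OR, P(scram | causes) = 1 − (1−0.04)·∏(1−qᵢ) over the active causes.
P(scram) = 0.04×0.77×0.85 + 0.5392×0.77×0.15 + 0.5008×0.23×0.85 + 0.760384×0.23×0.15 = 0.026180 + 0.062278 + 0.097906 + 0.026233 = 0.212597
Of this, 0.124139 comes from 0.097906 + 0.026233 (the genuine neutron-flux excursion=true cases).
So P(genuine neutron-flux excursion | scram) = 0.124139/0.212597 ≈ 0.5839.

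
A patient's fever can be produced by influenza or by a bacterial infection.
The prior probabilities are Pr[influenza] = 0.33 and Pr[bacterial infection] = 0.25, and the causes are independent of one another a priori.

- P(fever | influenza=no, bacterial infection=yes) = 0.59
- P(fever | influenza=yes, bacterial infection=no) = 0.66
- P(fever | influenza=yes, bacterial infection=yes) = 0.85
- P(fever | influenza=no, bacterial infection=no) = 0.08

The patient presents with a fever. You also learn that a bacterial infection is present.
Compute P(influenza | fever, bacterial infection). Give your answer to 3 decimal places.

P(influenza | fever, bacterial infection) ≈ 0.415

Numerator (weight on configurations with influenza): 0.85·0.33 = 0.280500
Normalizer over all consistent configurations: 0.59·0.67 + 0.85·0.33 = 0.675800
Posterior = 0.280500 / 0.675800 ≈ 0.415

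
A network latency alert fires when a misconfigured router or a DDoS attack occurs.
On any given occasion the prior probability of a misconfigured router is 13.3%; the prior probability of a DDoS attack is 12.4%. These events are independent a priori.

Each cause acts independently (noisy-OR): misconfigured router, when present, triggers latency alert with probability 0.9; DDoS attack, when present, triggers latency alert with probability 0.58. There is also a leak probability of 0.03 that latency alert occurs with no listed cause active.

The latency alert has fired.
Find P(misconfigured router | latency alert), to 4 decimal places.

P(misconfigured router | latency alert) ≈ 0.5832

Under noisy-OR, P(latency alert | causes) = 1 − (1−0.03)·∏(1−qᵢ) over the active causes.
Weight on misconfigured router=true, given the evidence: 0.105207 + 0.015820 = 0.121027
Denominator P(latency alert): 0.03×0.867×0.876 + 0.5926×0.867×0.124 + 0.903×0.133×0.876 + 0.95926×0.133×0.124 = 0.207521
Posterior = 0.121027 / 0.207521 ≈ 0.5832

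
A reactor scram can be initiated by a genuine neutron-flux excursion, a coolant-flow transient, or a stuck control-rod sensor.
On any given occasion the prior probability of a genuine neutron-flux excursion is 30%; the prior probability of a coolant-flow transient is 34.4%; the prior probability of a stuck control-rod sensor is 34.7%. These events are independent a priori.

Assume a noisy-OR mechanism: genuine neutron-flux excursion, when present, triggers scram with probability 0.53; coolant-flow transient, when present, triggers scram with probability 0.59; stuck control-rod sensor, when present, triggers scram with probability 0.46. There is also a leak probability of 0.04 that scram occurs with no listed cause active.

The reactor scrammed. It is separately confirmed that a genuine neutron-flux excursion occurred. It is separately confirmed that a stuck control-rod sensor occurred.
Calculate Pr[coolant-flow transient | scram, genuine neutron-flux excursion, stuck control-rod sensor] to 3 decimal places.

Under noisy-OR, P(scram | causes) = 1 − (1−0.04)·∏(1−qᵢ) over the active causes.
By total probability over both values of coolant-flow transient:
  P(scram | genuine neutron-flux excursion, stuck control-rod sensor) = 0.756352×0.656 + 0.900104×0.344
        = 0.496167 + 0.309636 = 0.805803
Keeping only the coolant-flow transient-present terms gives 0.309636, so
  P(coolant-flow transient | scram, genuine neutron-flux excursion, stuck control-rod sensor) = 0.309636 / 0.805803 ≈ 0.384

Pr[coolant-flow transient | scram, genuine neutron-flux excursion, stuck control-rod sensor] ≈ 0.384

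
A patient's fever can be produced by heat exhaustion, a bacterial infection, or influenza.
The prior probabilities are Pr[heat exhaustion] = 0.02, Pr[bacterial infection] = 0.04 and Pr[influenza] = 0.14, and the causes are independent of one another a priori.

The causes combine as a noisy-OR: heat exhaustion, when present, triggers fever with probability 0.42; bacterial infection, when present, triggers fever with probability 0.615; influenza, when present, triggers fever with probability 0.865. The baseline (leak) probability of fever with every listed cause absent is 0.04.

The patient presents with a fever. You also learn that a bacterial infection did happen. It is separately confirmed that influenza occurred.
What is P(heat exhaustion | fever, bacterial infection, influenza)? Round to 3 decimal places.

P(heat exhaustion | fever, bacterial infection, influenza) ≈ 0.020

Under noisy-OR, P(fever | causes) = 1 − (1−0.04)·∏(1−qᵢ) over the active causes.
Sum P(fever|·) weighted by the priors over both values of heat exhaustion:
  P(fever | bacterial infection, influenza) = 0.950104*0.98 + 0.97106*0.02
        = 0.931102 + 0.019421 = 0.950523
Keeping only the heat exhaustion-present terms gives 0.019421, so
  P(heat exhaustion | fever, bacterial infection, influenza) = 0.019421 / 0.950523 ≈ 0.020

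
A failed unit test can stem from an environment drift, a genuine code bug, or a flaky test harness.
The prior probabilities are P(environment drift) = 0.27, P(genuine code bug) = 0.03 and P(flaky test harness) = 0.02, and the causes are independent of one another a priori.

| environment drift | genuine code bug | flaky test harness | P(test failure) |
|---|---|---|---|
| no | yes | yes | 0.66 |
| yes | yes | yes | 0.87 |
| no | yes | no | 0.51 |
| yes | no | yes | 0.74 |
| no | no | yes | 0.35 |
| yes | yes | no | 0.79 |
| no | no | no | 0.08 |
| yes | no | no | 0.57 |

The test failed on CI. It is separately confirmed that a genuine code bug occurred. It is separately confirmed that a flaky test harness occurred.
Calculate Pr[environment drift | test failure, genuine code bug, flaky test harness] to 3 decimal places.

Weight on environment drift=true, given the evidence: 0.87×0.27 = 0.234900
The normalizing constant is 0.66×0.73 + 0.87×0.27 = 0.716700
P(environment drift | test failure, genuine code bug, flaky test harness) = 0.234900/0.716700 ≈ 0.328

Pr[environment drift | test failure, genuine code bug, flaky test harness] ≈ 0.328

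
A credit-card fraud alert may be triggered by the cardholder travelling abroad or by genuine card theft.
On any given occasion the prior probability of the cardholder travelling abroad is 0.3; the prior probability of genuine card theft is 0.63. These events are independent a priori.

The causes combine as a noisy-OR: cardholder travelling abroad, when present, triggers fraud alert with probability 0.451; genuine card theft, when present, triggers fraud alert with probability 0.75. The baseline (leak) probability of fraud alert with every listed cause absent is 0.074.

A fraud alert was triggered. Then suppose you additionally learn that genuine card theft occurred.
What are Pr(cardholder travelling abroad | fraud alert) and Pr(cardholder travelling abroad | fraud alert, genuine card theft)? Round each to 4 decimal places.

Pr(cardholder travelling abroad | fraud alert) ≈ 0.3801; Pr(cardholder travelling abroad | fraud alert, genuine card theft) ≈ 0.3274

Under noisy-OR, P(fraud alert | causes) = 1 − (1−0.074)·∏(1−qᵢ) over the active causes.
Numerator (weight on configurations with cardholder travelling abroad): 0.054570 + 0.164979 = 0.219549
Normalizer over all consistent configurations: 0.074×0.7×0.37 + 0.7685×0.7×0.63 + 0.491626×0.3×0.37 + 0.872907×0.3×0.63 = 0.577623
P(cardholder travelling abroad | fraud alert) = 0.219549/0.577623 ≈ 0.3801

Now condition on the additional information:
P(fraud alert | genuine card theft) = 0.7685*0.7 + 0.872907*0.3 = 0.537950 + 0.261872 = 0.799822
Restricting to configurations with cardholder travelling abroad present: 0.872907*0.3 = 0.261872.
So P(cardholder travelling abroad | fraud alert, genuine card theft) = 0.261872/0.799822 ≈ 0.3274.
Conditioning on genuine card theft lowers the posterior on cardholder travelling abroad: the classic explaining-away effect in a common-effect structure.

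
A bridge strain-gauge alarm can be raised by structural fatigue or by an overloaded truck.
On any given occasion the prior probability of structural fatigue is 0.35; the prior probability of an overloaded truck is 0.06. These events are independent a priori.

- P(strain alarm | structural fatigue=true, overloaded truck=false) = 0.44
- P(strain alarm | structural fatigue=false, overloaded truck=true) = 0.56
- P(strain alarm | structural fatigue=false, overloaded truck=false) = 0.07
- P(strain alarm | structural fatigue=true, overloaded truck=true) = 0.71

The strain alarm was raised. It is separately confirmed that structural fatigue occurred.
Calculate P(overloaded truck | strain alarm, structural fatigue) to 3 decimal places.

P(overloaded truck | strain alarm, structural fatigue) ≈ 0.093

P(strain alarm | structural fatigue) = 0.44·0.94 + 0.71·0.06 = 0.413600 + 0.042600 = 0.456200
The overloaded truck-present share is 0.71·0.06 = 0.042600.
So P(overloaded truck | strain alarm, structural fatigue) = 0.042600/0.456200 ≈ 0.093.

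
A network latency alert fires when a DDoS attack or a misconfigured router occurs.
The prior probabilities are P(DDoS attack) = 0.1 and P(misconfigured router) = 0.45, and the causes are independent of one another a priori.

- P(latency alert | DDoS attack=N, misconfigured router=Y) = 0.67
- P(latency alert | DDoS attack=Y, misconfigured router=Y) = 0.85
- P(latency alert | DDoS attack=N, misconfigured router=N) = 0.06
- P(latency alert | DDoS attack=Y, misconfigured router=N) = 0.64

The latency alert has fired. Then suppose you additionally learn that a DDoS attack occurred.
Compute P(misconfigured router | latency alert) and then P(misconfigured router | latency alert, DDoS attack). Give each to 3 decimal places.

Numerator (weight on configurations with misconfigured router): 0.271350 + 0.038250 = 0.309600
The normalizing constant is 0.06·0.9·0.55 + 0.67·0.9·0.45 + 0.64·0.1·0.55 + 0.85·0.1·0.45 = 0.374500
P(misconfigured router | latency alert) = 0.309600/0.374500 ≈ 0.827

Now also conditioning on DDoS attack=true:
P(latency alert | DDoS attack) = 0.64·0.55 + 0.85·0.45 = 0.352000 + 0.382500 = 0.734500
The misconfigured router-present share is 0.85·0.45 = 0.382500.
P(misconfigured router | latency alert, DDoS attack) = 0.382500 / 0.734500 ≈ 0.521
This is intercausal reasoning (explaining away): once DDoS attack accounts for the latency alert, misconfigured router becomes less likely.

P(misconfigured router | latency alert) ≈ 0.827; P(misconfigured router | latency alert, DDoS attack) ≈ 0.521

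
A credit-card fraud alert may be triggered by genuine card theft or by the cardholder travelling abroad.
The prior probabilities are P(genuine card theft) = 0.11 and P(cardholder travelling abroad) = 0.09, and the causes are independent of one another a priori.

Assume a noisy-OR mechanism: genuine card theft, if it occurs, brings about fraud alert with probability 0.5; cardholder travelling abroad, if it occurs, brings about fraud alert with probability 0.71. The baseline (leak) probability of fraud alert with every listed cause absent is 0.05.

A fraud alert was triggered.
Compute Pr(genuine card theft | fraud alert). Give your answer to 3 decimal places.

Pr(genuine card theft | fraud alert) ≈ 0.383

Under noisy-OR, P(fraud alert | causes) = 1 − (1−0.05)·∏(1−qᵢ) over the active causes.
Enumerate the 4 (genuine card theft, cardholder travelling abroad) configurations and weight by the priors:
  P(fraud alert) = 0.05*0.89*0.91 + 0.7245*0.89*0.09 + 0.525*0.11*0.91 + 0.86225*0.11*0.09
        = 0.040495 + 0.058032 + 0.052553 + 0.008536 = 0.159616
Configurations with genuine card theft contribute 0.061089, so
  P(genuine card theft | fraud alert) = 0.061089 / 0.159616 ≈ 0.383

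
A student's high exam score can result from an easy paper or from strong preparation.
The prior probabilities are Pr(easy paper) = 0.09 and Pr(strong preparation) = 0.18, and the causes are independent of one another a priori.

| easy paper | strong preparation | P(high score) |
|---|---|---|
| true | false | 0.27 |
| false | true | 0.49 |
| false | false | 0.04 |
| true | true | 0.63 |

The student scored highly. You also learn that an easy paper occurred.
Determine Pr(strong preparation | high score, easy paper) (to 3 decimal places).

P(high score | easy paper) = 0.27×0.82 + 0.63×0.18 = 0.221400 + 0.113400 = 0.334800
The strong preparation-present share is 0.63×0.18 = 0.113400.
So P(strong preparation | high score, easy paper) = 0.113400/0.334800 ≈ 0.339.

Pr(strong preparation | high score, easy paper) ≈ 0.339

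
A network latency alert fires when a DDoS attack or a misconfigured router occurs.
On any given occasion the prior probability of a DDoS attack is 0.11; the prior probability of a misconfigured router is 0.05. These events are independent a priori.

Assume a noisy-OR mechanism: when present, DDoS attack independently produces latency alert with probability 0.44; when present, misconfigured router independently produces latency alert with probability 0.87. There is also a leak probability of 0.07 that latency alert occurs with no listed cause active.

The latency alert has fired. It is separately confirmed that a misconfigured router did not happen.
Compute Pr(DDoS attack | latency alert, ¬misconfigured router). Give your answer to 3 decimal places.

Under noisy-OR, P(latency alert | causes) = 1 − (1−0.07)·∏(1−qᵢ) over the active causes.
By total probability over both values of DDoS attack:
  P(latency alert | ¬misconfigured router) = 0.07*0.89 + 0.4792*0.11
        = 0.062300 + 0.052712 = 0.115012
Keeping only the DDoS attack-present terms gives 0.052712, so
  P(DDoS attack | latency alert, ¬misconfigured router) = 0.052712 / 0.115012 ≈ 0.458

Pr(DDoS attack | latency alert, ¬misconfigured router) ≈ 0.458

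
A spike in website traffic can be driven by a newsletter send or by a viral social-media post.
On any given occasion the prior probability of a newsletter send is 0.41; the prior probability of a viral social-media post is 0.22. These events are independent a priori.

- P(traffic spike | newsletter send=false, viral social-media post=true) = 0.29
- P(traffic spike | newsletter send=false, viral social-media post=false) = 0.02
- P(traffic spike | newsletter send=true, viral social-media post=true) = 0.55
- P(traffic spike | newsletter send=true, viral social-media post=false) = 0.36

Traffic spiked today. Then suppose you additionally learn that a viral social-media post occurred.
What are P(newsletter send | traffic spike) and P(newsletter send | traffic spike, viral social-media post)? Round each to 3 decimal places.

P(newsletter send | traffic spike) ≈ 0.779; P(newsletter send | traffic spike, viral social-media post) ≈ 0.569

Sum P(traffic spike|·) weighted by the priors over the 4 (newsletter send, viral social-media post) configurations:
  P(traffic spike) = 0.02×0.59×0.78 + 0.29×0.59×0.22 + 0.36×0.41×0.78 + 0.55×0.41×0.22
        = 0.009204 + 0.037642 + 0.115128 + 0.049610 = 0.211584
Configurations with newsletter send contribute 0.164738, so
  P(newsletter send | traffic spike) = 0.164738 / 0.211584 ≈ 0.779

Now condition on the additional information:
Weight on newsletter send=true, given the evidence: 0.55·0.41 = 0.225500
Normalizer over all consistent configurations: 0.29·0.59 + 0.55·0.41 = 0.396600
P(newsletter send | traffic spike, viral social-media post) = 0.225500/0.396600 ≈ 0.569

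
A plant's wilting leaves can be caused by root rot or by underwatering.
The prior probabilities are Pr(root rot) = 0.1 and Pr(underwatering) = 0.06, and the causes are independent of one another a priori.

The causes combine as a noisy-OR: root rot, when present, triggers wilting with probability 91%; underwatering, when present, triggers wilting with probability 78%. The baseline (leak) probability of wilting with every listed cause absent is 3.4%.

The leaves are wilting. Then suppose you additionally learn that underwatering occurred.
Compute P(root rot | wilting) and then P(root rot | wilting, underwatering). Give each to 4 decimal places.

P(root rot | wilting) ≈ 0.5627; P(root rot | wilting, underwatering) ≈ 0.1216

Under noisy-OR, P(wilting | causes) = 1 − (1−0.034)·∏(1−qᵢ) over the active causes.
Enumerate the 4 (root rot, underwatering) configurations and weight by the priors:
  P(wilting) = 0.034·0.9·0.94 + 0.78748·0.9·0.06 + 0.91306·0.1·0.94 + 0.980873·0.1·0.06
        = 0.028764 + 0.042524 + 0.085828 + 0.005885 = 0.163001
Keeping only the root rot-present terms gives 0.091713, so
  P(root rot | wilting) = 0.091713 / 0.163001 ≈ 0.5627

With the extra evidence:
Numerator (weight on configurations with root rot): 0.980873·0.1 = 0.098087
The normalizing constant is 0.78748·0.9 + 0.980873·0.1 = 0.806819
P(root rot | wilting, underwatering) = 0.098087/0.806819 ≈ 0.1216
The drop from 0.5627 to 0.1216 is the explaining-away (discounting) effect.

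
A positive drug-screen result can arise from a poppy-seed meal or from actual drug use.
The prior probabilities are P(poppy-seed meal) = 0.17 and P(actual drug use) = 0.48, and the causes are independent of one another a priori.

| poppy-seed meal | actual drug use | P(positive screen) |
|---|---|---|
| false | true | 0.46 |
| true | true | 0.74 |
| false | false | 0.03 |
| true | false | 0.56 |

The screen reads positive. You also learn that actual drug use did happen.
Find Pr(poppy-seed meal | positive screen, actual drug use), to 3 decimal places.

Sum P(positive screen|·) weighted by the priors over both values of poppy-seed meal:
  P(positive screen | actual drug use) = 0.46·0.83 + 0.74·0.17
        = 0.381800 + 0.125800 = 0.507600
Configurations with poppy-seed meal contribute 0.125800, so
  P(poppy-seed meal | positive screen, actual drug use) = 0.125800 / 0.507600 ≈ 0.248

Pr(poppy-seed meal | positive screen, actual drug use) ≈ 0.248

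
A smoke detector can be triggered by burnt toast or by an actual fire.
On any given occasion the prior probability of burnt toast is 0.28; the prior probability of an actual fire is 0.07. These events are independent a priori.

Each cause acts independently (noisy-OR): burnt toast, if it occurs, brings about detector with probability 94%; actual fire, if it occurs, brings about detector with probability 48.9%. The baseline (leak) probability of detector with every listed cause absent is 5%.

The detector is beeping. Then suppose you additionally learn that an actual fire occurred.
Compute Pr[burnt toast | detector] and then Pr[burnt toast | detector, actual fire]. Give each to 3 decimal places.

Under noisy-OR, P(detector | causes) = 1 − (1−0.05)·∏(1−qᵢ) over the active causes.
P(detector) = 0.05*0.72*0.93 + 0.51455*0.72*0.07 + 0.943*0.28*0.93 + 0.970873*0.28*0.07 = 0.033480 + 0.025933 + 0.245557 + 0.019029 = 0.323999
The burnt toast-present share is 0.245557 + 0.019029 = 0.264586.
P(burnt toast | detector) = 0.264586 / 0.323999 ≈ 0.817

With the extra evidence:
Numerator (weight on configurations with burnt toast): 0.970873*0.28 = 0.271844
Normalizer over all consistent configurations: 0.51455*0.72 + 0.970873*0.28 = 0.642320
Posterior = 0.271844 / 0.642320 ≈ 0.423
— actual fire explains away the evidence for burnt toast.

Pr[burnt toast | detector] ≈ 0.817; Pr[burnt toast | detector, actual fire] ≈ 0.423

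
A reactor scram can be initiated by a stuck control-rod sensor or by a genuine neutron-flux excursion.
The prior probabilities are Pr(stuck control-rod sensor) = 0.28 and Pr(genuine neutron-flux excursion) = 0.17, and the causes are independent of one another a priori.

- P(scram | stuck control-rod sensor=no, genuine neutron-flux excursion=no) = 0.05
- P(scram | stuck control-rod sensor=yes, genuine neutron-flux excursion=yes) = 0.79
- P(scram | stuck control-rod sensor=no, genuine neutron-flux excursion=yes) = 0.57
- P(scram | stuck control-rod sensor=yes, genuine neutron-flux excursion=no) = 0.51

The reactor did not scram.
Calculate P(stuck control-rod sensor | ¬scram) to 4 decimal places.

P(¬scram) = 0.95×0.72×0.83 + 0.43×0.72×0.17 + 0.49×0.28×0.83 + 0.21×0.28×0.17 = 0.567720 + 0.052632 + 0.113876 + 0.009996 = 0.744224
Of this, 0.123872 comes from 0.113876 + 0.009996 (the stuck control-rod sensor=true cases).
So P(stuck control-rod sensor | ¬scram) = 0.123872/0.744224 ≈ 0.1664.

P(stuck control-rod sensor | ¬scram) ≈ 0.1664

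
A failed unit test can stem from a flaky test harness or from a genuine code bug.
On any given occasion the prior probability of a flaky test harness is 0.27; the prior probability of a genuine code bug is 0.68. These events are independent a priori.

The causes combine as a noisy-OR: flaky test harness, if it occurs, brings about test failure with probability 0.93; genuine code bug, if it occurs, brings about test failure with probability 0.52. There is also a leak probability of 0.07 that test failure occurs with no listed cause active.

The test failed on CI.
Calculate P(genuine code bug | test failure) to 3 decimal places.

Under noisy-OR, P(test failure | causes) = 1 − (1−0.07)·∏(1−qᵢ) over the active causes.
P(test failure) = 0.07*0.73*0.32 + 0.5536*0.73*0.68 + 0.9349*0.27*0.32 + 0.968752*0.27*0.68 = 0.016352 + 0.274807 + 0.080775 + 0.177863 = 0.549797
The genuine code bug-present share is 0.274807 + 0.177863 = 0.452670.
P(genuine code bug | test failure) = 0.452670 / 0.549797 ≈ 0.823

P(genuine code bug | test failure) ≈ 0.823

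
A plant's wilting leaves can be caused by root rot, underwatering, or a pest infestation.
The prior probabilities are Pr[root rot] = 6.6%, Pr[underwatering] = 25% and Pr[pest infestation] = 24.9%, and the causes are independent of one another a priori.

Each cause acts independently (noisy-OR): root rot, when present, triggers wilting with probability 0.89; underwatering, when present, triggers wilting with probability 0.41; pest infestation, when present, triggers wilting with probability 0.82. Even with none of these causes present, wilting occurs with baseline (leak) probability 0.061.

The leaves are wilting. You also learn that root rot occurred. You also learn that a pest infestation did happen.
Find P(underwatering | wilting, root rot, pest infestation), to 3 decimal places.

Under noisy-OR, P(wilting | causes) = 1 − (1−0.061)·∏(1−qᵢ) over the active causes.
Enumerate both values of underwatering and weight by the priors:
  P(wilting | root rot, pest infestation) = 0.981408×0.75 + 0.989031×0.25
        = 0.736056 + 0.247258 = 0.983314
Keeping only the underwatering-present terms gives 0.247258, so
  P(underwatering | wilting, root rot, pest infestation) = 0.247258 / 0.983314 ≈ 0.251

P(underwatering | wilting, root rot, pest infestation) ≈ 0.251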